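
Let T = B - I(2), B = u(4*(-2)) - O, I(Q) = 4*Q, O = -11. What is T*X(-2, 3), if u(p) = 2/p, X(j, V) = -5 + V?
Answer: -11/2 ≈ -5.5000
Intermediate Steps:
B = 43/4 (B = 2/((4*(-2))) - 1*(-11) = 2/(-8) + 11 = 2*(-⅛) + 11 = -¼ + 11 = 43/4 ≈ 10.750)
T = 11/4 (T = 43/4 - 4*2 = 43/4 - 1*8 = 43/4 - 8 = 11/4 ≈ 2.7500)
T*X(-2, 3) = 11*(-5 + 3)/4 = (11/4)*(-2) = -11/2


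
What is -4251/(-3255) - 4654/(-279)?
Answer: 175643/9765 ≈ 17.987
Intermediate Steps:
-4251/(-3255) - 4654/(-279) = -4251*(-1/3255) - 4654*(-1/279) = 1417/1085 + 4654/279 = 175643/9765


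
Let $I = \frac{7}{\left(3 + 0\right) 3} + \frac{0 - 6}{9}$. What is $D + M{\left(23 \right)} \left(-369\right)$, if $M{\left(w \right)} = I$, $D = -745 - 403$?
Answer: $-1189$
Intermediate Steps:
$D = -1148$
$I = \frac{1}{9}$ ($I = \frac{7}{3 \cdot 3} + \left(0 - 6\right) \frac{1}{9} = \frac{7}{9} - \frac{2}{3} = \frac{1}{9} \approx 0.11111$)
$M{\left(w \right)} = \frac{1}{9}$
$D + M{\left(23 \right)} \left(-369\right) = -1148 + \frac{1}{9} \left(-369\right) = -1148 - 41 = -1189$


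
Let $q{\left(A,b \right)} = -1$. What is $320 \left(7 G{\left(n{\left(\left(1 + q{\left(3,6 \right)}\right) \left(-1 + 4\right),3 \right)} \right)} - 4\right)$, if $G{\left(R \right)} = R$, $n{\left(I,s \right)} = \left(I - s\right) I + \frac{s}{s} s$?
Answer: $5440$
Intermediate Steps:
$n{\left(I,s \right)} = s + I \left(I - s\right)$ ($n{\left(I,s \right)} = I \left(I - s\right) + 1 s = I \left(I - s\right) + s = s + I \left(I - s\right)$)
$320 \left(7 G{\left(n{\left(\left(1 + q{\left(3,6 \right)}\right) \left(-1 + 4\right),3 \right)} \right)} - 4\right) = 320 \left(7 \left(3 + \left(\left(1 - 1\right) \left(-1 + 4\right)\right)^{2} - \left(1 - 1\right) \left(-1 + 4\right) 3\right) - 4\right) = 320 \left(7 \left(3 + \left(0 \cdot 3\right)^{2} - 0 \cdot 3 \cdot 3\right) - 4\right) = 320 \left(7 \left(3 + 0^{2} - 0 \cdot 3\right) - 4\right) = 320 \left(7 \left(3 + 0 + 0\right) - 4\right) = 320 \left(7 \cdot 3 - 4\right) = 320 \left(21 - 4\right) = 320 \cdot 17 = 5440$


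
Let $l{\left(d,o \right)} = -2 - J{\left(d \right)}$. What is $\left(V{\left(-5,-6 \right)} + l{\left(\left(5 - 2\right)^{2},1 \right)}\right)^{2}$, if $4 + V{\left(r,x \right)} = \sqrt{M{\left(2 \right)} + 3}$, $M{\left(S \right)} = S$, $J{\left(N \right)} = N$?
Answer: $\left(15 - \sqrt{5}\right)^{2} \approx 162.92$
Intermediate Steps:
$l{\left(d,o \right)} = -2 - d$
$V{\left(r,x \right)} = -4 + \sqrt{5}$ ($V{\left(r,x \right)} = -4 + \sqrt{2 + 3} = -4 + \sqrt{5}$)
$\left(V{\left(-5,-6 \right)} + l{\left(\left(5 - 2\right)^{2},1 \right)}\right)^{2} = \left(\left(-4 + \sqrt{5}\right) - \left(2 + \left(5 - 2\right)^{2}\right)\right)^{2} = \left(\left(-4 + \sqrt{5}\right) - 11\right)^{2} = \left(-15 + \sqrt{5}\right)^{2}$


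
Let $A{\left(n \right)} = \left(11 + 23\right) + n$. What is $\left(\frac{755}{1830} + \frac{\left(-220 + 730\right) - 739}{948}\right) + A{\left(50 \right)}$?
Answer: $\frac{4867441}{57828} \approx 84.171$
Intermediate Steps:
$A{\left(n \right)} = 34 + n$
$\left(\frac{755}{1830} + \frac{\left(-220 + 730\right) - 739}{948}\right) + A{\left(50 \right)} = \left(\frac{755}{1830} + \frac{\left(-220 + 730\right) - 739}{948}\right) + \left(34 + 50\right) = \left(755 \cdot \frac{1}{1830} + \left(510 - 739\right) \frac{1}{948}\right) + 84 = \left(\frac{151}{366} - \frac{229}{948}\right) + 84 = \frac{9889}{57828} + 84 = \frac{4867441}{57828}$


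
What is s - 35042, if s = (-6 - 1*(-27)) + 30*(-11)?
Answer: -35351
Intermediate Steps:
s = -309 (s = (-6 + 27) - 330 = 21 - 330 = -309)
s - 35042 = -309 - 35042 = -35351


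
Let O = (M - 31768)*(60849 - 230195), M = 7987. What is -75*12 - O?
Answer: -4027218126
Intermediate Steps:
O = 4027217226 (O = (7987 - 31768)*(60849 - 230195) = -23781*(-169346) = 4027217226)
-75*12 - O = -75*12 - 1*4027217226 = -900 - 4027217226 = -4027218126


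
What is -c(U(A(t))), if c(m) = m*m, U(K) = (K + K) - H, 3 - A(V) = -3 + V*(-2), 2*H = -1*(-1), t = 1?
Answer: -961/4 ≈ -240.25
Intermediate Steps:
H = ½ (H = (-1*(-1))/2 = (½)*1 = ½ ≈ 0.50000)
A(V) = 6 + 2*V (A(V) = 3 - (-3 + V*(-2)) = 3 - (-3 - 2*V) = 3 + (3 + 2*V) = 6 + 2*V)
U(K) = -½ + 2*K (U(K) = (K + K) - 1*½ = 2*K - ½ = -½ + 2*K)
c(m) = m²
-c(U(A(t))) = -(-½ + 2*(6 + 2*1))² = -(-½ + 2*(6 + 2))² = -(-½ + 2*8)² = -(-½ + 16)² = -(31/2)² = -1*961/4 = -961/4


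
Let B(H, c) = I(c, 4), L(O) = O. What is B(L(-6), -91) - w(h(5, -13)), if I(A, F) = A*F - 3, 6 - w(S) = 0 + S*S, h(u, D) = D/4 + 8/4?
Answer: -5943/16 ≈ -371.44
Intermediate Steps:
h(u, D) = 2 + D/4 (h(u, D) = D*(1/4) + 8*(1/4) = D/4 + 2 = 2 + D/4)
w(S) = 6 - S**2 (w(S) = 6 - (0 + S*S) = 6 - (0 + S**2) = 6 - S**2)
I(A, F) = -3 + A*F
B(H, c) = -3 + 4*c (B(H, c) = -3 + c*4 = -3 + 4*c)
B(L(-6), -91) - w(h(5, -13)) = (-3 + 4*(-91)) - (6 - (2 + (1/4)*(-13))**2) = (-3 - 364) - (6 - (2 - 13/4)**2) = -367 - (6 - (-5/4)**2) = -367 - (6 - 1*25/16) = -367 - (6 - 25/16) = -367 - 1*71/16 = -367 - 71/16 = -5943/16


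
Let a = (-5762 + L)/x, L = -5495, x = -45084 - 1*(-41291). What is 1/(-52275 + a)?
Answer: -3793/198267818 ≈ -1.9131e-5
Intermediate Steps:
x = -3793 (x = -45084 + 41291 = -3793)
a = 11257/3793 (a = (-5762 - 5495)/(-3793) = -11257*(-1/3793) = 11257/3793 ≈ 2.9678)
1/(-52275 + a) = 1/(-52275 + 11257/3793) = 1/(-198267818/3793) = -3793/198267818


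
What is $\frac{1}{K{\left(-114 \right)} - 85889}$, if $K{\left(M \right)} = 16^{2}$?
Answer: $- \frac{1}{85633} \approx -1.1678 \cdot 10^{-5}$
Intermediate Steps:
$K{\left(M \right)} = 256$
$\frac{1}{K{\left(-114 \right)} - 85889} = \frac{1}{256 - 85889} = \frac{1}{-85633} = - \frac{1}{85633}$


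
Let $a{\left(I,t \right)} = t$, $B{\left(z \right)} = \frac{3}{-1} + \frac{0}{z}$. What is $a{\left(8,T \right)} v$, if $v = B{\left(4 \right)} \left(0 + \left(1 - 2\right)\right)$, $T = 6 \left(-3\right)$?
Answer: $-54$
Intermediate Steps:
$T = -18$
$B{\left(z \right)} = -3$ ($B{\left(z \right)} = 3 \left(-1\right) + 0 = -3 + 0 = -3$)
$v = 3$ ($v = - 3 \left(0 + \left(1 - 2\right)\right) = - 3 \left(0 - 1\right) = \left(-3\right) \left(-1\right) = 3$)
$a{\left(8,T \right)} v = \left(-18\right) 3 = -54$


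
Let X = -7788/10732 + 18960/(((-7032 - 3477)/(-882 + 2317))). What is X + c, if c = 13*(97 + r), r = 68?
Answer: -4179596336/9398549 ≈ -444.71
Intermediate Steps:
c = 2145 (c = 13*(97 + 68) = 13*165 = 2145)
X = -24339483941/9398549 (X = -7788*1/10732 + 18960/((-10509/1435)) = -1947/2683 + 18960/((-10509*1/1435)) = -1947/2683 + 18960/(-10509/1435) = -1947/2683 + 18960*(-1435/10509) = -1947/2683 - 9069200/3503 = -24339483941/9398549 ≈ -2589.7)
X + c = -24339483941/9398549 + 2145 = -4179596336/9398549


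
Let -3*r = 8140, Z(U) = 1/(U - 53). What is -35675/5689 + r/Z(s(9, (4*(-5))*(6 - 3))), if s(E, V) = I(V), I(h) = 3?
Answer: 2315315975/17067 ≈ 1.3566e+5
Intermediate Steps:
s(E, V) = 3
Z(U) = 1/(-53 + U)
r = -8140/3 (r = -⅓*8140 = -8140/3 ≈ -2713.3)
-35675/5689 + r/Z(s(9, (4*(-5))*(6 - 3))) = -35675/5689 - 8140/(3*(1/(-53 + 3))) = -35675*1/5689 - 8140/(3*(1/(-50))) = -35675/5689 - 8140/(3*(-1/50)) = -35675/5689 - 8140/3*(-50) = -35675/5689 + 407000/3 = 2315315975/17067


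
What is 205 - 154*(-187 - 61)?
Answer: 38397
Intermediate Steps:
205 - 154*(-187 - 61) = 205 - 154*(-248) = 205 + 38192 = 38397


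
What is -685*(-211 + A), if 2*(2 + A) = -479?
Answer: 619925/2 ≈ 3.0996e+5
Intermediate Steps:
A = -483/2 (A = -2 + (1/2)*(-479) = -2 - 479/2 = -483/2 ≈ -241.50)
-685*(-211 + A) = -685*(-211 - 483/2) = -685*(-905/2) = 619925/2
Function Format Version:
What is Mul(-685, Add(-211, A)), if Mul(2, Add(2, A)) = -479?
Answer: Rational(619925, 2) ≈ 3.0996e+5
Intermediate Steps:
A = Rational(-483, 2) (A = Add(-2, Mul(Rational(1, 2), -479)) = Add(-2, Rational(-479, 2)) = Rational(-483, 2) ≈ -241.50)
Mul(-685, Add(-211, A)) = Mul(-685, Add(-211, Rational(-483, 2))) = Mul(-685, Rational(-905, 2)) = Rational(619925, 2)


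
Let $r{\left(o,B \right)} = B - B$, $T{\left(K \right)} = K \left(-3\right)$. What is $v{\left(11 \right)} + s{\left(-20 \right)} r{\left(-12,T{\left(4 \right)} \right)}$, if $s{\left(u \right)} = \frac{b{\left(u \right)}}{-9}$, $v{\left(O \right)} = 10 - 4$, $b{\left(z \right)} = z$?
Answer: $6$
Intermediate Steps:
$T{\left(K \right)} = - 3 K$
$r{\left(o,B \right)} = 0$
$v{\left(O \right)} = 6$
$s{\left(u \right)} = - \frac{u}{9}$ ($s{\left(u \right)} = \frac{u}{-9} = u \left(- \frac{1}{9}\right) = - \frac{u}{9}$)
$v{\left(11 \right)} + s{\left(-20 \right)} r{\left(-12,T{\left(4 \right)} \right)} = 6 + \left(- \frac{1}{9}\right) \left(-20\right) 0 = 6 + \frac{20}{9} \cdot 0 = 6 + 0 = 6$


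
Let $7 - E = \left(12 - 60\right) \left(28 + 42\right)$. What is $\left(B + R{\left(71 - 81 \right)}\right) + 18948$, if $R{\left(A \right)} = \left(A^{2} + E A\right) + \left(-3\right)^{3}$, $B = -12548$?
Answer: $-27197$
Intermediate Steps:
$E = 3367$ ($E = 7 - \left(12 - 60\right) \left(28 + 42\right) = 7 - \left(-48\right) 70 = 7 - -3360 = 7 + 3360 = 3367$)
$R{\left(A \right)} = -27 + A^{2} + 3367 A$ ($R{\left(A \right)} = \left(A^{2} + 3367 A\right) + \left(-3\right)^{3} = \left(A^{2} + 3367 A\right) - 27 = -27 + A^{2} + 3367 A$)
$\left(B + R{\left(71 - 81 \right)}\right) + 18948 = \left(-12548 + \left(-27 + \left(71 - 81\right)^{2} + 3367 \left(71 - 81\right)\right)\right) + 18948 = \left(-12548 + \left(-27 + \left(-10\right)^{2} + 3367 \left(-10\right)\right)\right) + 18948 = \left(-12548 - 33597\right) + 18948 = -46145 + 18948 = -27197$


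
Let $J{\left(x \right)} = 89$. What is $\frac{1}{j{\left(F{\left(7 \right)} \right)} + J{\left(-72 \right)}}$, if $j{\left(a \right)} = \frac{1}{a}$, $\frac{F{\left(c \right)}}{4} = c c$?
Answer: $\frac{196}{17445} \approx 0.011235$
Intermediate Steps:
$F{\left(c \right)} = 4 c^{2}$ ($F{\left(c \right)} = 4 c c = 4 c^{2}$)
$\frac{1}{j{\left(F{\left(7 \right)} \right)} + J{\left(-72 \right)}} = \frac{1}{\frac{1}{4 \cdot 7^{2}} + 89} = \frac{1}{\frac{1}{4 \cdot 49} + 89} = \frac{1}{\frac{1}{196} + 89} = \frac{1}{\frac{17445}{196}} = \frac{196}{17445}$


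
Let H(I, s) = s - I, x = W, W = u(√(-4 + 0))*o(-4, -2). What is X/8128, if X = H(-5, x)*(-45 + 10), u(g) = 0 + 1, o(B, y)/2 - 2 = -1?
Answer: -245/8128 ≈ -0.030143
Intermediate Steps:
o(B, y) = 2 (o(B, y) = 4 + 2*(-1) = 4 - 2 = 2)
u(g) = 1
W = 2 (W = 1*2 = 2)
x = 2
X = -245 (X = (2 - 1*(-5))*(-45 + 10) = (2 + 5)*(-35) = 7*(-35) = -245)
X/8128 = -245/8128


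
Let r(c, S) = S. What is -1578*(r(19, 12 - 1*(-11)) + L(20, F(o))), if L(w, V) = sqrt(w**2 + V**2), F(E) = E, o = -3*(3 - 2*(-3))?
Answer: -36294 - 1578*sqrt(1129) ≈ -89316.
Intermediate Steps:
o = -27 (o = -3*(3 + 6) = -3*9 = -27)
L(w, V) = sqrt(V**2 + w**2)
-1578*(r(19, 12 - 1*(-11)) + L(20, F(o))) = -1578*((12 - 1*(-11)) + sqrt((-27)**2 + 20**2)) = -1578*((12 + 11) + sqrt(729 + 400)) = -1578*(23 + sqrt(1129)) = -36294 - 1578*sqrt(1129)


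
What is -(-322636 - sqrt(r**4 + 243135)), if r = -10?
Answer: 322636 + sqrt(253135) ≈ 3.2314e+5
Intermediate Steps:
-(-322636 - sqrt(r**4 + 243135)) = -(-322636 - sqrt((-10)**4 + 243135)) = -(-322636 - sqrt(10000 + 243135)) = -(-322636 - sqrt(253135)) = 322636 + sqrt(253135)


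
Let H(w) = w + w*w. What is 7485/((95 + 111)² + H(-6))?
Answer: 7485/42466 ≈ 0.17626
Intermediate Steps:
H(w) = w + w²
7485/((95 + 111)² + H(-6)) = 7485/((95 + 111)² - 6*(1 - 6)) = 7485/(206² - 6*(-5)) = 7485/(42436 + 30) = 7485/42466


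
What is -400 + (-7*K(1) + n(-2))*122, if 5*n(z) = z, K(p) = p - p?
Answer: -2244/5 ≈ -448.80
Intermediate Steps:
K(p) = 0
n(z) = z/5
-400 + (-7*K(1) + n(-2))*122 = -400 + (-7*0 + (⅕)*(-2))*122 = -400 + (0 - ⅖)*122 = -400 - ⅖*122 = -400 - 244/5 = -2244/5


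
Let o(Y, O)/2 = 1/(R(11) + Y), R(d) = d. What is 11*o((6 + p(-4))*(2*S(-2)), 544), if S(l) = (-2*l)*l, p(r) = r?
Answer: -22/21 ≈ -1.0476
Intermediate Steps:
S(l) = -2*l**2
o(Y, O) = 2/(11 + Y)
11*o((6 + p(-4))*(2*S(-2)), 544) = 11*(2/(11 + (6 - 4)*(2*(-2*(-2)**2)))) = 11*(2/(11 + 2*(2*(-2*4)))) = 11*(2/(11 + 2*(2*(-8)))) = 11*(2/(11 + 2*(-16))) = 11*(2/(11 - 32)) = 11*(2/(-21)) = 11*(2*(-1/21)) = 11*(-2/21) = -22/21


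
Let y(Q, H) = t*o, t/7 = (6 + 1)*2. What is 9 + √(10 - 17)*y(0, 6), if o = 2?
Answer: 9 + 196*I*√7 ≈ 9.0 + 518.57*I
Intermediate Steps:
t = 98 (t = 7*((6 + 1)*2) = 7*(7*2) = 7*14 = 98)
y(Q, H) = 196 (y(Q, H) = 98*2 = 196)
9 + √(10 - 17)*y(0, 6) = 9 + √(10 - 17)*196 = 9 + √(-7)*196 = 9 + (I*√7)*196 = 9 + 196*I*√7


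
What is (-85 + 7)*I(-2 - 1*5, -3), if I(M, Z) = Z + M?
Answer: 780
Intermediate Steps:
I(M, Z) = M + Z
(-85 + 7)*I(-2 - 1*5, -3) = (-85 + 7)*((-2 - 1*5) - 3) = -78*((-2 - 5) - 3) = -78*(-7 - 3) = -78*(-10) = 780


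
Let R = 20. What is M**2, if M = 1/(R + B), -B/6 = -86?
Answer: 1/287296 ≈ 3.4807e-6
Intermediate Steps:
B = 516 (B = -6*(-86) = 516)
M = 1/536 (M = 1/(20 + 516) = 1/536 ≈ 0.0018657)
M**2 = (1/536)**2 = 1/287296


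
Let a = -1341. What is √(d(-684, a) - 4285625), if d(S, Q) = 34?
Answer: I*√4285591 ≈ 2070.2*I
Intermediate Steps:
√(d(-684, a) - 4285625) = √(34 - 4285625) = √(-4285591) = I*√4285591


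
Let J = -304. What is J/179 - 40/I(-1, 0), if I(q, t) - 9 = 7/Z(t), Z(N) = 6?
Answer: -61504/10919 ≈ -5.6328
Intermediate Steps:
I(q, t) = 61/6 (I(q, t) = 9 + 7/6 = 61/6)
J/179 - 40/I(-1, 0) = -304/179 - 40/61/6 = -304*1/179 - 40*6/61 = -304/179 - 240/61 = -61504/10919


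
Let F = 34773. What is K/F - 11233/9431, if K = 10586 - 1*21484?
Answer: -493384147/327944163 ≈ -1.5045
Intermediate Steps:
K = -10898 (K = 10586 - 21484 = -10898)
K/F - 11233/9431 = -10898/34773 - 11233/9431 = -493384147/327944163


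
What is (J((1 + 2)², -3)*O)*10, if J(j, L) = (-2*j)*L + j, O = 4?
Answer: 2520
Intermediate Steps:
J(j, L) = j - 2*L*j (J(j, L) = -2*L*j + j = j - 2*L*j)
(J((1 + 2)², -3)*O)*10 = (((1 + 2)²*(1 - 2*(-3)))*4)*10 = ((3²*(1 + 6))*4)*10 = ((9*7)*4)*10 = (63*4)*10 = 252*10 = 2520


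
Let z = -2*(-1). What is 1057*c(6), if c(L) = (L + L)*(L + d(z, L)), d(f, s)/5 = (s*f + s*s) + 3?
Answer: 3310524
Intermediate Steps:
z = 2
d(f, s) = 15 + 5*s² + 5*f*s (d(f, s) = 5*((s*f + s*s) + 3) = 5*((f*s + s²) + 3) = 5*((s² + f*s) + 3) = 5*(3 + s² + f*s) = 15 + 5*s² + 5*f*s)
c(L) = 2*L*(15 + 5*L² + 11*L) (c(L) = (L + L)*(L + (15 + 5*L² + 5*2*L)) = (2*L)*(L + (15 + 5*L² + 10*L)) = (2*L)*(15 + 5*L² + 11*L) = 2*L*(15 + 5*L² + 11*L))
1057*c(6) = 1057*(2*6*(15 + 5*6² + 11*6)) = 1057*(2*6*(15 + 5*36 + 66)) = 1057*(2*6*(15 + 180 + 66)) = 1057*(2*6*261) = 1057*3132 = 3310524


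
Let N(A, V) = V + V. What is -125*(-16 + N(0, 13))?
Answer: -1250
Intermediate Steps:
N(A, V) = 2*V
-125*(-16 + N(0, 13)) = -125*(-16 + 2*13) = -125*(-16 + 26) = -125*10 = -1250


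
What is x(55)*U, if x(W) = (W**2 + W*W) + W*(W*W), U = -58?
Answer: -10000650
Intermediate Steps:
x(W) = W**3 + 2*W**2 (x(W) = (W**2 + W**2) + W*W**2 = 2*W**2 + W**3 = W**3 + 2*W**2)
x(55)*U = (55**2*(2 + 55))*(-58) = (3025*57)*(-58) = 172425*(-58) = -10000650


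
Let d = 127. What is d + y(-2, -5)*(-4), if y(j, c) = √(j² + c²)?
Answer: 127 - 4*√29 ≈ 105.46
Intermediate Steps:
y(j, c) = √(c² + j²)
d + y(-2, -5)*(-4) = 127 + √((-5)² + (-2)²)*(-4) = 127 + √(25 + 4)*(-4) = 127 + √29*(-4) = 127 - 4*√29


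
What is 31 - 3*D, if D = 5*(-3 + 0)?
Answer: 76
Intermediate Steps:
D = -15 (D = 5*(-3) = -15)
31 - 3*D = 31 - 3*(-15) = 31 + 45 = 76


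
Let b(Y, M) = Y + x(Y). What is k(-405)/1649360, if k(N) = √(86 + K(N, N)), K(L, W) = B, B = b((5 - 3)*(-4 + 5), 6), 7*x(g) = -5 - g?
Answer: √87/1649360 ≈ 5.6552e-6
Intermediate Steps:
x(g) = -5/7 - g/7 (x(g) = (-5 - g)/7 = -5/7 - g/7)
b(Y, M) = -5/7 + 6*Y/7 (b(Y, M) = Y + (-5/7 - Y/7) = -5/7 + 6*Y/7)
B = 1 (B = -5/7 + 6*((5 - 3)*(-4 + 5))/7 = -5/7 + 6*(2*1)/7 = -5/7 + (6/7)*2 = -5/7 + 12/7 = 1)
K(L, W) = 1
k(N) = √87 (k(N) = √(86 + 1) = √87)
k(-405)/1649360 = √87/1649360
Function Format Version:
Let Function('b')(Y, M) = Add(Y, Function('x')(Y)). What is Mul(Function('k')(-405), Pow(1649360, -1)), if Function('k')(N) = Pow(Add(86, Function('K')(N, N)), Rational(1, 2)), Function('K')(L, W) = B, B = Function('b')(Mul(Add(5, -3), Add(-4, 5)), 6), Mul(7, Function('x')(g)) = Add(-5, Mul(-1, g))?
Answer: Mul(Rational(1, 1649360), Pow(87, Rational(1, 2))) ≈ 5.6552e-6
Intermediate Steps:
Function('x')(g) = Add(Rational(-5, 7), Mul(Rational(-1, 7), g)) (Function('x')(g) = Mul(Rational(1, 7), Add(-5, Mul(-1, g))) = Add(Rational(-5, 7), Mul(Rational(-1, 7), g)))
Function('b')(Y, M) = Add(Rational(-5, 7), Mul(Rational(6, 7), Y)) (Function('b')(Y, M) = Add(Y, Add(Rational(-5, 7), Mul(Rational(-1, 7), Y))) = Add(Rational(-5, 7), Mul(Rational(6, 7), Y)))
B = 1 (B = Add(Rational(-5, 7), Mul(Rational(6, 7), Mul(Add(5, -3), Add(-4, 5)))) = Add(Rational(-5, 7), Mul(Rational(6, 7), Mul(2, 1))) = Add(Rational(-5, 7), Mul(Rational(6, 7), 2)) = Add(Rational(-5, 7), Rational(12, 7)) = 1)
Function('K')(L, W) = 1
Function('k')(N) = Pow(87, Rational(1, 2)) (Function('k')(N) = Pow(Add(86, 1), Rational(1, 2)) = Pow(87, Rational(1, 2)))
Mul(Function('k')(-405), Pow(1649360, -1)) = Mul(Pow(87, Rational(1, 2)), Pow(1649360, -1)) = Mul(Pow(87, Rational(1, 2)), Rational(1, 1649360)) = Mul(Rational(1, 1649360), Pow(87, Rational(1, 2)))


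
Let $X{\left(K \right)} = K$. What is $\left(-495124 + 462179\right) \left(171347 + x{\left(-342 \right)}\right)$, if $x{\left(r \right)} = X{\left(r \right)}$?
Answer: $-5633759725$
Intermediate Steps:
$x{\left(r \right)} = r$
$\left(-495124 + 462179\right) \left(171347 + x{\left(-342 \right)}\right) = \left(-495124 + 462179\right) \left(171347 - 342\right) = \left(-32945\right) 171005 = -5633759725$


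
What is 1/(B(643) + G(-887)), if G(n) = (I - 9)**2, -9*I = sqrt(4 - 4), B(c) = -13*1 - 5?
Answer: 1/63 ≈ 0.015873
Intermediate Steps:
B(c) = -18 (B(c) = -13 - 5 = -18)
I = 0 (I = -sqrt(4 - 4)/9 = -sqrt(0)/9 = -1/9*0 = 0)
G(n) = 81 (G(n) = (0 - 9)**2 = (-9)**2 = 81)
1/(B(643) + G(-887)) = 1/(-18 + 81) = 1/63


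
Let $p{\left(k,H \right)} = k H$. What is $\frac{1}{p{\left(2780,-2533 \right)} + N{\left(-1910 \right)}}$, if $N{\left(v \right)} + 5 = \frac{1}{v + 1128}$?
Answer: $- \frac{782}{5506644591} \approx -1.4201 \cdot 10^{-7}$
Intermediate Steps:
$p{\left(k,H \right)} = H k$
$N{\left(v \right)} = -5 + \frac{1}{1128 + v}$ ($N{\left(v \right)} = -5 + \frac{1}{v + 1128} = -5 + \frac{1}{1128 + v}$)
$\frac{1}{p{\left(2780,-2533 \right)} + N{\left(-1910 \right)}} = \frac{1}{\left(-2533\right) 2780 + \frac{-5639 - -9550}{1128 - 1910}} = \frac{1}{-7041740 + \frac{-5639 + 9550}{-782}} = \frac{1}{-7041740 - \frac{3911}{782}} = \frac{1}{- \frac{5506644591}{782}} = - \frac{782}{5506644591}$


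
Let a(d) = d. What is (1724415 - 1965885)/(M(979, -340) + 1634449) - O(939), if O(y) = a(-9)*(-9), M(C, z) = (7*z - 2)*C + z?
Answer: -6253991/77541 ≈ -80.654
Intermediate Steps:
M(C, z) = z + C*(-2 + 7*z) (M(C, z) = (-2 + 7*z)*C + z = C*(-2 + 7*z) + z = z + C*(-2 + 7*z))
O(y) = 81 (O(y) = -9*(-9) = 81)
(1724415 - 1965885)/(M(979, -340) + 1634449) - O(939) = (1724415 - 1965885)/((-340 - 2*979 + 7*979*(-340)) + 1634449) - 1*81 = -241470/((-340 - 1958 - 2330020) + 1634449) - 81 = -241470/(-2332318 + 1634449) - 81 = -241470/(-697869) - 81 = -241470*(-1/697869) - 81 = 26830/77541 - 81 = -6253991/77541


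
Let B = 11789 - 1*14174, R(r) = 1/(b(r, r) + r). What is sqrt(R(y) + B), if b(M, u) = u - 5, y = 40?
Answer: I*sqrt(536622)/15 ≈ 48.836*I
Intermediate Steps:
b(M, u) = -5 + u
R(r) = 1/(-5 + 2*r) (R(r) = 1/((-5 + r) + r) = 1/(-5 + 2*r))
B = -2385 (B = 11789 - 14174 = -2385)
sqrt(R(y) + B) = sqrt(1/(-5 + 2*40) - 2385) = sqrt(1/(-5 + 80) - 2385) = sqrt(1/75 - 2385) = sqrt(-178874/75) = I*sqrt(536622)/15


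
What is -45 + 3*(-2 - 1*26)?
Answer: -129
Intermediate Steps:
-45 + 3*(-2 - 1*26) = -45 + 3*(-2 - 26) = -45 + 3*(-28) = -45 - 84 = -129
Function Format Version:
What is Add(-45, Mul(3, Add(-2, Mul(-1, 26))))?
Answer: -129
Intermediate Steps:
Add(-45, Mul(3, Add(-2, Mul(-1, 26)))) = Add(-45, Mul(3, Add(-2, -26))) = Add(-45, Mul(3, -28)) = Add(-45, -84) = -129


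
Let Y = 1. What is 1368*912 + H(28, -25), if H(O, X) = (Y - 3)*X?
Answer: 1247666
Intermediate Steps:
H(O, X) = -2*X (H(O, X) = (1 - 3)*X = -2*X)
1368*912 + H(28, -25) = 1368*912 - 2*(-25) = 1247616 + 50 = 1247666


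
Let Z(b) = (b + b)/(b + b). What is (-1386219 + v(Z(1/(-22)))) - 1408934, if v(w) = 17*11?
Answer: -2794966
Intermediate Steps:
Z(b) = 1 (Z(b) = (2*b)/((2*b)) = (2*b)*(1/(2*b)) = 1)
v(w) = 187
(-1386219 + v(Z(1/(-22)))) - 1408934 = (-1386219 + 187) - 1408934 = -1386032 - 1408934 = -2794966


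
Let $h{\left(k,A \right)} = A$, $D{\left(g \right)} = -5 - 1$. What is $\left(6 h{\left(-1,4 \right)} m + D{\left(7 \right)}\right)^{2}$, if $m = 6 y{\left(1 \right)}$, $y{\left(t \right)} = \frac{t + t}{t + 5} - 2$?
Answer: $60516$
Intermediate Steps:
$D{\left(g \right)} = -6$
$y{\left(t \right)} = -2 + \frac{2 t}{5 + t}$ ($y{\left(t \right)} = \frac{2 t}{5 + t} - 2 = -2 + \frac{2 t}{5 + t}$)
$m = -10$ ($m = 6 \left(- \frac{10}{5 + 1}\right) = 6 \left(- \frac{10}{6}\right) = 6 \left(\left(-10\right) \frac{1}{6}\right) = 6 \left(- \frac{5}{3}\right) = -10$)
$\left(6 h{\left(-1,4 \right)} m + D{\left(7 \right)}\right)^{2} = \left(6 \cdot 4 \left(-10\right) - 6\right)^{2} = \left(24 \left(-10\right) - 6\right)^{2} = \left(-240 - 6\right)^{2} = \left(-246\right)^{2} = 60516$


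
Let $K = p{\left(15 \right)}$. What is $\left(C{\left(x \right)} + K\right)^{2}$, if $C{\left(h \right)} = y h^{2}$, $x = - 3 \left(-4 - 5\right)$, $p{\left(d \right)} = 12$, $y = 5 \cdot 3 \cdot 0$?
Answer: $144$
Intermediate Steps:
$y = 0$ ($y = 15 \cdot 0 = 0$)
$x = 27$ ($x = \left(-3\right) \left(-9\right) = 27$)
$K = 12$
$C{\left(h \right)} = 0$ ($C{\left(h \right)} = 0 h^{2} = 0$)
$\left(C{\left(x \right)} + K\right)^{2} = \left(0 + 12\right)^{2} = 12^{2} = 144$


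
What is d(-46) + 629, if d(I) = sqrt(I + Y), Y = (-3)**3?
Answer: 629 + I*sqrt(73) ≈ 629.0 + 8.544*I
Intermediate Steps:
Y = -27
d(I) = sqrt(-27 + I) (d(I) = sqrt(I - 27) = sqrt(-27 + I))
d(-46) + 629 = sqrt(-27 - 46) + 629 = sqrt(-73) + 629 = I*sqrt(73) + 629 = 629 + I*sqrt(73)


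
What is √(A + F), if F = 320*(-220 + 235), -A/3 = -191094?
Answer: √578082 ≈ 760.32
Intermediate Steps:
A = 573282 (A = -3*(-191094) = 573282)
F = 4800 (F = 320*15 = 4800)
√(A + F) = √(573282 + 4800) = √578082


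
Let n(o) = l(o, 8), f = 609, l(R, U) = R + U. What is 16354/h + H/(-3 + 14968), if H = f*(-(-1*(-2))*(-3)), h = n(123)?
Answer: 245216284/1960415 ≈ 125.08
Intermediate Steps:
n(o) = 8 + o (n(o) = o + 8 = 8 + o)
h = 131 (h = 8 + 123 = 131)
H = 3654 (H = 609*(-(-1*(-2))*(-3)) = 609*(-2*(-3)) = 609*(-1*(-6)) = 609*6 = 3654)
16354/h + H/(-3 + 14968) = 16354/131 + 3654/(-3 + 14968) = 16354*(1/131) + 3654/14965 = 16354/131 + 3654*(1/14965) = 16354/131 + 3654/14965 = 245216284/1960415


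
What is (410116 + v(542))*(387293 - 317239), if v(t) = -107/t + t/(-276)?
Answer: 537224417848288/18699 ≈ 2.8730e+10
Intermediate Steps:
v(t) = -107/t - t/276 (v(t) = -107/t + t*(-1/276) = -107/t - t/276)
(410116 + v(542))*(387293 - 317239) = (410116 + (-107/542 - 1/276*542))*(387293 - 317239) = (410116 + (-107*1/542 - 271/138))*70054 = (410116 + (-107/542 - 271/138))*70054 = (410116 - 40412/18699)*70054 = (7668718672/18699)*70054 = 537224417848288/18699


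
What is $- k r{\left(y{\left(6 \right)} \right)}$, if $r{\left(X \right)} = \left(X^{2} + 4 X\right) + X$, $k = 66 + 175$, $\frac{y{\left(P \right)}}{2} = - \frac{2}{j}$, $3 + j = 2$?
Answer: $-8676$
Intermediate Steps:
$j = -1$ ($j = -3 + 2 = -1$)
$y{\left(P \right)} = 4$ ($y{\left(P \right)} = 2 \left(- \frac{2}{-1}\right) = 2 \left(\left(-2\right) \left(-1\right)\right) = 2 \cdot 2 = 4$)
$k = 241$
$r{\left(X \right)} = X^{2} + 5 X$
$- k r{\left(y{\left(6 \right)} \right)} = - 241 \cdot 4 \left(5 + 4\right) = - 241 \cdot 4 \cdot 9 = - 241 \cdot 36 = \left(-1\right) 8676 = -8676$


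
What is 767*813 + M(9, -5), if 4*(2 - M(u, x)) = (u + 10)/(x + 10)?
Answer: 12471441/20 ≈ 6.2357e+5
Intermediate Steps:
M(u, x) = 2 - (10 + u)/(4*(10 + x)) (M(u, x) = 2 - (u + 10)/(4*(x + 10)) = 2 - (10 + u)/(4*(10 + x)))
767*813 + M(9, -5) = 767*813 + (70 - 1*9 + 8*(-5))/(4*(10 - 5)) = 623571 + (1/4)*(70 - 9 - 40)/5 = 623571 + (1/4)*(1/5)*21 = 623571 + 21/20 = 12471441/20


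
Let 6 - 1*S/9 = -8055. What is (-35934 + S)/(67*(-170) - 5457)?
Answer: -36615/16847 ≈ -2.1734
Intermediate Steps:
S = 72549 (S = 54 - 9*(-8055) = 54 + 72495 = 72549)
(-35934 + S)/(67*(-170) - 5457) = (-35934 + 72549)/(67*(-170) - 5457) = 36615/(-11390 - 5457) = 36615/(-16847) = 36615*(-1/16847) = -36615/16847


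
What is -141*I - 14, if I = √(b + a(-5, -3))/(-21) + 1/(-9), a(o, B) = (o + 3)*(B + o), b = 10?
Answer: 5/3 + 47*√26/7 ≈ 35.903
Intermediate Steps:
a(o, B) = (3 + o)*(B + o)
I = -⅑ - √26/21 (I = √(10 + ((-5)² + 3*(-3) + 3*(-5) - 3*(-5)))/(-21) + 1/(-9) = √(10 + (25 - 9 - 15 + 15))*(-1/21) + 1*(-⅑) = √(10 + 16)*(-1/21) - ⅑ = √26*(-1/21) - ⅑ = -√26/21 - ⅑ = -⅑ - √26/21 ≈ -0.35392)
-141*I - 14 = -141*(-⅑ - √26/21) - 14 = (47/3 + 47*√26/7) - 14 = 5/3 + 47*√26/7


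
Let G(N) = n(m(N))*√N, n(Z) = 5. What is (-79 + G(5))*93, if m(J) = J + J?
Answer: -7347 + 465*√5 ≈ -6307.2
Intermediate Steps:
m(J) = 2*J
G(N) = 5*√N
(-79 + G(5))*93 = (-79 + 5*√5)*93 = -7347 + 465*√5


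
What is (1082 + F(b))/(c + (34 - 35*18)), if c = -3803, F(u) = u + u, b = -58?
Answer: -966/4399 ≈ -0.21960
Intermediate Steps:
F(u) = 2*u
(1082 + F(b))/(c + (34 - 35*18)) = (1082 + 2*(-58))/(-3803 + (34 - 35*18)) = (1082 - 116)/(-3803 + (34 - 630)) = 966/(-3803 - 596) = 966/(-4399) = 966*(-1/4399) = -966/4399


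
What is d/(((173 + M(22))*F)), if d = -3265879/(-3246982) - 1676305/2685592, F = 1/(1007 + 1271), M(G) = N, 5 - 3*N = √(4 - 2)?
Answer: 43813287791717499/8802588946967998 + 334452578562729*√2/35210355787871992 ≈ 4.9908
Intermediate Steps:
N = 5/3 - √2/3 (N = 5/3 - √(4 - 2)/3 = 5/3 - √2/3 ≈ 1.1953)
M(G) = 5/3 - √2/3
F = 1/2278 ≈ 0.00043898
d = 1663943176929/4360034441672 (d = -3265879*(-1/3246982) - 1676305*1/2685592 = 3265879/3246982 - 1676305/2685592 = 1663943176929/4360034441672 ≈ 0.38164)
d/(((173 + M(22))*F)) = 1663943176929/(4360034441672*(((173 + (5/3 - √2/3))*(1/2278)))) = 1663943176929/(4360034441672*(((524/3 - √2/3)*(1/2278)))) = 1663943176929/(4360034441672*(262/3417 - √2/6834))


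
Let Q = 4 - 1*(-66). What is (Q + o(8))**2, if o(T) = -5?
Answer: 4225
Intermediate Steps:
Q = 70 (Q = 4 + 66 = 70)
(Q + o(8))**2 = (70 - 5)**2 = 65**2 = 4225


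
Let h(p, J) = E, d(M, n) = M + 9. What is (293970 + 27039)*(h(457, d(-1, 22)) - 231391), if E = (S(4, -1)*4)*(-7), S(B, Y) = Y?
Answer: -74269605267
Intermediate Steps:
d(M, n) = 9 + M
E = 28 (E = -1*4*(-7) = -4*(-7) = 28)
h(p, J) = 28
(293970 + 27039)*(h(457, d(-1, 22)) - 231391) = (293970 + 27039)*(28 - 231391) = 321009*(-231363) = -74269605267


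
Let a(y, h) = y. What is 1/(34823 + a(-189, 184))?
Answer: 1/34634 ≈ 2.8873e-5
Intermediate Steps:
1/(34823 + a(-189, 184)) = 1/(34823 - 189) = 1/34634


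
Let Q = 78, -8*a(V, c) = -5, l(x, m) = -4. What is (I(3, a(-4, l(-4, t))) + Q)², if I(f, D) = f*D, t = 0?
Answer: 408321/64 ≈ 6380.0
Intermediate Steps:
a(V, c) = 5/8 (a(V, c) = -⅛*(-5) = 5/8)
I(f, D) = D*f
(I(3, a(-4, l(-4, t))) + Q)² = ((5/8)*3 + 78)² = (15/8 + 78)² = (639/8)² = 408321/64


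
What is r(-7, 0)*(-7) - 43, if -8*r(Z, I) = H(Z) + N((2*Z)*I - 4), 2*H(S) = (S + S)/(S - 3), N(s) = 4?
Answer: -3111/80 ≈ -38.888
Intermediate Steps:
H(S) = S/(-3 + S) (H(S) = ((S + S)/(S - 3))/2 = ((2*S)/(-3 + S))/2 = (2*S/(-3 + S))/2 = S/(-3 + S))
r(Z, I) = -½ - Z/(8*(-3 + Z)) (r(Z, I) = -(Z/(-3 + Z) + 4)/8 = -(4 + Z/(-3 + Z))/8 = -½ - Z/(8*(-3 + Z)))
r(-7, 0)*(-7) - 43 = ((12 - 5*(-7))/(8*(-3 - 7)))*(-7) - 43 = ((⅛)*(12 + 35)/(-10))*(-7) - 43 = ((⅛)*(-⅒)*47)*(-7) - 43 = -47/80*(-7) - 43 = 329/80 - 43 = -3111/80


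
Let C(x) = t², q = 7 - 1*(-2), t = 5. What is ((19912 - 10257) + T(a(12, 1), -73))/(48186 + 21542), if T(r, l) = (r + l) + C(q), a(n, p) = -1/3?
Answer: 7205/52296 ≈ 0.13777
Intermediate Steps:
q = 9 (q = 7 + 2 = 9)
a(n, p) = -⅓ (a(n, p) = -1*⅓ = -⅓)
C(x) = 25 (C(x) = 5² = 25)
T(r, l) = 25 + l + r (T(r, l) = (r + l) + 25 = (l + r) + 25 = 25 + l + r)
((19912 - 10257) + T(a(12, 1), -73))/(48186 + 21542) = ((19912 - 10257) + (25 - 73 - ⅓))/(48186 + 21542) = (9655 - 145/3)/69728 = (28820/3)*(1/69728) = 7205/52296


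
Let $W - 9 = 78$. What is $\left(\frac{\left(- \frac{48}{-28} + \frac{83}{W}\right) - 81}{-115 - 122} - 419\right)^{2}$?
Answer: $\frac{3651521792519329}{20832014889} \approx 1.7528 \cdot 10^{5}$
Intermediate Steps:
$W = 87$ ($W = 9 + 78 = 87$)
$\left(\frac{\left(- \frac{48}{-28} + \frac{83}{W}\right) - 81}{-115 - 122} - 419\right)^{2} = \left(\frac{\left(- \frac{48}{-28} + \frac{83}{87}\right) - 81}{-115 - 122} - 419\right)^{2} = \left(\frac{\left(\left(-48\right) \left(- \frac{1}{28}\right) + 83 \cdot \frac{1}{87}\right) - 81}{-237} - 419\right)^{2} = \left(\left(\left(\frac{12}{7} + \frac{83}{87}\right) - 81\right) \left(- \frac{1}{237}\right) - 419\right)^{2} = \left(\left(\frac{1625}{609} - 81\right) \left(- \frac{1}{237}\right) - 419\right)^{2} = \left(\left(- \frac{47704}{609}\right) \left(- \frac{1}{237}\right) - 419\right)^{2} = \left(\frac{47704}{144333} - 419\right)^{2} = \left(- \frac{60427823}{144333}\right)^{2} = \frac{3651521792519329}{20832014889}$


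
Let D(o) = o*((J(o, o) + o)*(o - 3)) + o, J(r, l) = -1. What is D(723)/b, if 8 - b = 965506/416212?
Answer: 78215608518558/1182095 ≈ 6.6167e+7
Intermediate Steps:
b = 1182095/208106 (b = 8 - 965506/416212 = 8 - 1*482753/208106 = 8 - 482753/208106 = 1182095/208106 ≈ 5.6803)
D(o) = o + o*(-1 + o)*(-3 + o) (D(o) = o*((-1 + o)*(o - 3)) + o = o*((-1 + o)*(-3 + o)) + o = o*(-1 + o)*(-3 + o) + o = o + o*(-1 + o)*(-3 + o))
D(723)/b = (723*(4 + 723**2 - 4*723))/(1182095/208106) = (723*(4 + 522729 - 2892))*(208106/1182095) = (723*519841)*(208106/1182095) = 375845043*(208106/1182095) = 78215608518558/1182095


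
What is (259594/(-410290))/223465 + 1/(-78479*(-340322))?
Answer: -3466589337774261/1224373534532034377150 ≈ -2.8313e-6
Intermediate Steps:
(259594/(-410290))/223465 + 1/(-78479*(-340322)) = (259594*(-1/410290))*(1/223465) - 1/78479*(-1/340322) = -129797/205145*1/223465 + 1/26708130238 = -129797/45842727425 + 1/26708130238 = -3466589337774261/1224373534532034377150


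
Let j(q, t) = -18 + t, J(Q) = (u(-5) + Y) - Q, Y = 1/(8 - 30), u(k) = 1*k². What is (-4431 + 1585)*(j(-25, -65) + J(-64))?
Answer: -186413/11 ≈ -16947.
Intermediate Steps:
u(k) = k²
Y = -1/22 (Y = 1/(-22) = -1/22 ≈ -0.045455)
J(Q) = 549/22 - Q (J(Q) = ((-5)² - 1/22) - Q = (25 - 1/22) - Q = 549/22 - Q)
(-4431 + 1585)*(j(-25, -65) + J(-64)) = (-4431 + 1585)*((-18 - 65) + (549/22 - 1*(-64))) = -2846*(-83 + (549/22 + 64)) = -2846*(-83 + 1957/22) = -2846*131/22 = -186413/11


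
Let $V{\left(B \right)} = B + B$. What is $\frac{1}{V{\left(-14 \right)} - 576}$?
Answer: $- \frac{1}{604} \approx -0.0016556$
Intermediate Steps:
$V{\left(B \right)} = 2 B$
$\frac{1}{V{\left(-14 \right)} - 576} = \frac{1}{2 \left(-14\right) - 576} = \frac{1}{-28 - 576} = \frac{1}{-604} = - \frac{1}{604}$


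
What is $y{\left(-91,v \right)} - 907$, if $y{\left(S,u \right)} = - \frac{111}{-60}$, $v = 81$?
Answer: $- \frac{18103}{20} \approx -905.15$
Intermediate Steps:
$y{\left(S,u \right)} = \frac{37}{20}$ ($y{\left(S,u \right)} = \left(-111\right) \left(- \frac{1}{60}\right) = \frac{37}{20}$)
$y{\left(-91,v \right)} - 907 = \frac{37}{20} - 907 = - \frac{18103}{20}$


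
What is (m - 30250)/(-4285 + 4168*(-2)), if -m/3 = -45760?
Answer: -15290/1803 ≈ -8.4803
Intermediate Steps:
m = 137280 (m = -3*(-45760) = 137280)
(m - 30250)/(-4285 + 4168*(-2)) = (137280 - 30250)/(-4285 + 4168*(-2)) = 107030/(-4285 - 8336) = 107030/(-12621) = 107030*(-1/12621) = -15290/1803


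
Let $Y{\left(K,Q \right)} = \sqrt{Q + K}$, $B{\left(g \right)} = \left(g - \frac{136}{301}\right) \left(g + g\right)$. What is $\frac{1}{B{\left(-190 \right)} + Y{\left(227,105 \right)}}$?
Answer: $\frac{1639236970}{118634349443717} - \frac{90601 \sqrt{83}}{237268698887434} \approx 1.3814 \cdot 10^{-5}$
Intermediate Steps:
$B{\left(g \right)} = 2 g \left(- \frac{136}{301} + g\right)$ ($B{\left(g \right)} = \left(g - \frac{136}{301}\right) 2 g = \left(- \frac{136}{301} + g\right) 2 g = 2 g \left(- \frac{136}{301} + g\right)$)
$Y{\left(K,Q \right)} = \sqrt{K + Q}$
$\frac{1}{B{\left(-190 \right)} + Y{\left(227,105 \right)}} = \frac{1}{\frac{2}{301} \left(-190\right) \left(-136 + 301 \left(-190\right)\right) + \sqrt{227 + 105}} = \frac{1}{\frac{2}{301} \left(-190\right) \left(-136 - 57190\right) + \sqrt{332}} = \frac{1}{\frac{2}{301} \left(-190\right) \left(-57326\right) + 2 \sqrt{83}} = \frac{1}{\frac{21783880}{301} + 2 \sqrt{83}}$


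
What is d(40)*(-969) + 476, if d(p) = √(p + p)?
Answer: 476 - 3876*√5 ≈ -8191.0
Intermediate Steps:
d(p) = √2*√p (d(p) = √(2*p) = √2*√p)
d(40)*(-969) + 476 = (√2*√40)*(-969) + 476 = (√2*(2*√10))*(-969) + 476 = (4*√5)*(-969) + 476 = -3876*√5 + 476 = 476 - 3876*√5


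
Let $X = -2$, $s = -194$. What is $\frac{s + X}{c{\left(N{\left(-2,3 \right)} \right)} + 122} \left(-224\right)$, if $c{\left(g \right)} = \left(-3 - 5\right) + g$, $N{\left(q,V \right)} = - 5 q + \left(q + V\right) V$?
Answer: $\frac{43904}{127} \approx 345.7$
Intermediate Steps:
$N{\left(q,V \right)} = - 5 q + V \left(V + q\right)$ ($N{\left(q,V \right)} = - 5 q + \left(V + q\right) V = - 5 q + V \left(V + q\right)$)
$c{\left(g \right)} = -8 + g$
$\frac{s + X}{c{\left(N{\left(-2,3 \right)} \right)} + 122} \left(-224\right) = \frac{-194 - 2}{\left(-8 + \left(3^{2} - -10 + 3 \left(-2\right)\right)\right) + 122} \left(-224\right) = - \frac{196}{\left(-8 + \left(9 + 10 - 6\right)\right) + 122} \left(-224\right) = - \frac{196}{\left(-8 + 13\right) + 122} \left(-224\right) = - \frac{196}{5 + 122} \left(-224\right) = - \frac{196}{127} \left(-224\right) = \left(-196\right) \frac{1}{127} \left(-224\right) = \left(- \frac{196}{127}\right) \left(-224\right) = \frac{43904}{127}$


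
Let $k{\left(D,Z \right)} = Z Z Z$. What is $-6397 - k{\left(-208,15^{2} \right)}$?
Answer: $-11397022$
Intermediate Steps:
$k{\left(D,Z \right)} = Z^{3}$ ($k{\left(D,Z \right)} = Z^{2} Z = Z^{3}$)
$-6397 - k{\left(-208,15^{2} \right)} = -6397 - \left(15^{2}\right)^{3} = -6397 - 225^{3} = -6397 - 11390625 = -11397022$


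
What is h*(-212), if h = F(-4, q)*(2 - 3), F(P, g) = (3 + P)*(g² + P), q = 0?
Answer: 848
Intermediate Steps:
F(P, g) = (3 + P)*(P + g²)
h = -4 (h = ((-4)² + 3*(-4) + 3*0² - 4*0²)*(2 - 3) = (16 - 12 + 3*0 - 4*0)*(-1) = (16 - 12 + 0 + 0)*(-1) = 4*(-1) = -4)
h*(-212) = -4*(-212) = 848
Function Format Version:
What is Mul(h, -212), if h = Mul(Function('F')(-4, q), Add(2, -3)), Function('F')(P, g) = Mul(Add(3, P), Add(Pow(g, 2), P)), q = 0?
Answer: 848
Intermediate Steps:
Function('F')(P, g) = Mul(Add(3, P), Add(P, Pow(g, 2)))
h = -4 (h = Mul(Add(Pow(-4, 2), Mul(3, -4), Mul(3, Pow(0, 2)), Mul(-4, Pow(0, 2))), Add(2, -3)) = Mul(Add(16, -12, Mul(3, 0), Mul(-4, 0)), -1) = Mul(Add(16, -12, 0, 0), -1) = Mul(4, -1) = -4)
Mul(h, -212) = Mul(-4, -212) = 848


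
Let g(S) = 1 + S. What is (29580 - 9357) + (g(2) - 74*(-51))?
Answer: 24000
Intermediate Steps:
(29580 - 9357) + (g(2) - 74*(-51)) = (29580 - 9357) + ((1 + 2) - 74*(-51)) = 20223 + (3 + 3774) = 20223 + 3777 = 24000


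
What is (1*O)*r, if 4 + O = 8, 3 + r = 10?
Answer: 28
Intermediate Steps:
r = 7 (r = -3 + 10 = 7)
O = 4 (O = -4 + 8 = 4)
(1*O)*r = (1*4)*7 = 4*7 = 28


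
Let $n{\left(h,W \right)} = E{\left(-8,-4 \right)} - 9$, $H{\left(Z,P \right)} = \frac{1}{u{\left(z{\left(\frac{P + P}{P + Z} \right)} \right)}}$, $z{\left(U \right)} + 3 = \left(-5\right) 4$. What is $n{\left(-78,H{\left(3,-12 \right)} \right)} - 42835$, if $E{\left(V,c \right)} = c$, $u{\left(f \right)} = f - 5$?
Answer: $-42848$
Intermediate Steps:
$z{\left(U \right)} = -23$ ($z{\left(U \right)} = -3 - 20 = -23$)
$u{\left(f \right)} = -5 + f$
$H{\left(Z,P \right)} = - \frac{1}{28}$ ($H{\left(Z,P \right)} = \frac{1}{-5 - 23} = \frac{1}{-28} = - \frac{1}{28}$)
$n{\left(h,W \right)} = -13$ ($n{\left(h,W \right)} = -4 - 9 = -13$)
$n{\left(-78,H{\left(3,-12 \right)} \right)} - 42835 = -13 - 42835 = -42848$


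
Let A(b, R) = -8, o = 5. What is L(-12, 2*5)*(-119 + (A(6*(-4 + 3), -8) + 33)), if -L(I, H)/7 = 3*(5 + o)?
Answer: 19740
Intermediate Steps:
L(I, H) = -210 (L(I, H) = -21*(5 + 5) = -21*10 = -7*30 = -210)
L(-12, 2*5)*(-119 + (A(6*(-4 + 3), -8) + 33)) = -210*(-119 + (-8 + 33)) = -210*(-119 + 25) = -210*(-94) = 19740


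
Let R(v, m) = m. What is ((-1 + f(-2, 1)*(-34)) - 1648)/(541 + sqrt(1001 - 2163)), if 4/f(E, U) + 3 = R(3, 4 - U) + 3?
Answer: -2749903/881529 + 5083*I*sqrt(1162)/881529 ≈ -3.1195 + 0.19656*I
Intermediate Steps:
f(E, U) = 4/(4 - U) (f(E, U) = 4/(-3 + ((4 - U) + 3)) = 4/(-3 + (7 - U)) = 4/(4 - U))
((-1 + f(-2, 1)*(-34)) - 1648)/(541 + sqrt(1001 - 2163)) = ((-1 - 4/(-4 + 1)*(-34)) - 1648)/(541 + sqrt(1001 - 2163)) = ((-1 - 4/(-3)*(-34)) - 1648)/(541 + sqrt(-1162)) = ((-1 - 4*(-1/3)*(-34)) - 1648)/(541 + I*sqrt(1162)) = ((-1 + (4/3)*(-34)) - 1648)/(541 + I*sqrt(1162)) = ((-1 - 136/3) - 1648)/(541 + I*sqrt(1162)) = (-139/3 - 1648)/(541 + I*sqrt(1162)) = -5083/(3*(541 + I*sqrt(1162)))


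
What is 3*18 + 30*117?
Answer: 3564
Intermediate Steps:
3*18 + 30*117 = 54 + 3510 = 3564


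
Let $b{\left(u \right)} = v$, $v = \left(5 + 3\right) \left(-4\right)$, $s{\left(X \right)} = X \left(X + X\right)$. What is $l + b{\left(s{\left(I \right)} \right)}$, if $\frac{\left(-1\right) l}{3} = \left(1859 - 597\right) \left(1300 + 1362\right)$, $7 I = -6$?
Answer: $-10078364$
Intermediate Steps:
$I = - \frac{6}{7}$ ($I = \frac{1}{7} \left(-6\right) = - \frac{6}{7} \approx -0.85714$)
$s{\left(X \right)} = 2 X^{2}$ ($s{\left(X \right)} = X 2 X = 2 X^{2}$)
$l = -10078332$ ($l = - 3 \left(1859 - 597\right) \left(1300 + 1362\right) = - 3 \cdot 1262 \cdot 2662 = \left(-3\right) 3359444 = -10078332$)
$v = -32$ ($v = 8 \left(-4\right) = -32$)
$b{\left(u \right)} = -32$
$l + b{\left(s{\left(I \right)} \right)} = -10078332 - 32 = -10078364$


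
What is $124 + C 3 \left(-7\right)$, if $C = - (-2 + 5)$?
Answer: $187$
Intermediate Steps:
$C = -3$ ($C = \left(-1\right) 3 = -3$)
$124 + C 3 \left(-7\right) = 124 - 3 \cdot 3 \left(-7\right) = 124 - -63 = 124 + 63 = 187$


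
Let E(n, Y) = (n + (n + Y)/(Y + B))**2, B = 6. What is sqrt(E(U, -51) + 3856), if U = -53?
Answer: sqrt(13011361)/45 ≈ 80.158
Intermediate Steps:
E(n, Y) = (n + (Y + n)/(6 + Y))**2 (E(n, Y) = (n + (n + Y)/(Y + 6))**2 = (n + (Y + n)/(6 + Y))**2)
sqrt(E(U, -51) + 3856) = sqrt((-51 + 7*(-53) - 51*(-53))**2/(6 - 51)**2 + 3856) = sqrt((-51 - 371 + 2703)**2/(-45)**2 + 3856) = sqrt((1/2025)*2281**2 + 3856) = sqrt((1/2025)*5202961 + 3856) = sqrt(5202961/2025 + 3856) = sqrt(13011361/2025) = sqrt(13011361)/45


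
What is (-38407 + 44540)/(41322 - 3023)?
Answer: 6133/38299 ≈ 0.16013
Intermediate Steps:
(-38407 + 44540)/(41322 - 3023) = 6133/38299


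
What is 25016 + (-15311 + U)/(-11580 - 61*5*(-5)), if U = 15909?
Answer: 251535282/10055 ≈ 25016.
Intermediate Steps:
25016 + (-15311 + U)/(-11580 - 61*5*(-5)) = 25016 + (-15311 + 15909)/(-11580 - 61*5*(-5)) = 25016 + 598/(-11580 - (-1525)) = 25016 + 598/(-11580 - 61*(-25)) = 25016 + 598/(-11580 + 1525) = 25016 + 598/(-10055) = 25016 + 598*(-1/10055) = 25016 - 598/10055 = 251535282/10055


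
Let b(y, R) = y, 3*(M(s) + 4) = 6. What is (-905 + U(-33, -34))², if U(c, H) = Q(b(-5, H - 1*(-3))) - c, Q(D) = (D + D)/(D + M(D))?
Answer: 37136836/49 ≈ 7.5790e+5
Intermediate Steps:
M(s) = -2 (M(s) = -4 + (⅓)*6 = -4 + 2 = -2)
Q(D) = 2*D/(-2 + D) (Q(D) = (D + D)/(D - 2) = (2*D)/(-2 + D) = 2*D/(-2 + D))
U(c, H) = 10/7 - c (U(c, H) = 2*(-5)/(-2 - 5) - c = 2*(-5)/(-7) - c = 2*(-5)*(-⅐) - c = 10/7 - c)
(-905 + U(-33, -34))² = (-905 + (10/7 - 1*(-33)))² = (-905 + (10/7 + 33))² = (-905 + 241/7)² = (-6094/7)² = 37136836/49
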